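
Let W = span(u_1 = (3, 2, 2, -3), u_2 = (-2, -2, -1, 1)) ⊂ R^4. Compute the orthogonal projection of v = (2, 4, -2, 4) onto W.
proj_W(v) = (6/5, 152/35, -34/35, 144/35)

Set up U = [u_1 | ... | u_2] ∈ R^(4×2). The projector onto W = col(U) is P = U (U^T U)^(-1) U^T.
Compute U^T U =
  [26, -15]
  [-15, 10],
and U^T v = (-2, -6).
Solve U^T U · c = U^T v for the coefficients: c = (-22/7, -186/35). The projection is proj_W(v) = U c.
Check: (v - proj_W(v)) · u_1 = 0  (should be 0).
Check: (v - proj_W(v)) · u_2 = 0  (should be 0).
Result: proj_W(v) = (6/5, 152/35, -34/35, 144/35).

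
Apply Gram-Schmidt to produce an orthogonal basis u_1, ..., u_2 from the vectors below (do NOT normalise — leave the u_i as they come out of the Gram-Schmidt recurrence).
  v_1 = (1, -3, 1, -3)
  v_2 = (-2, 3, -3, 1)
Orthogonal basis:
  u_1 = (1, -3, 1, -3)
  u_2 = (-23/20, 9/20, -43/20, -31/20)

Apply the Gram-Schmidt recurrence
  u_1 = v_1
  u_i = v_i − Σ_{j<i} ((v_i · u_j) / (u_j · u_j)) · u_j.

Step by step this gives:
  u_1 = (1, -3, 1, -3)
  u_2 = (-23/20, 9/20, -43/20, -31/20)

Orthogonality check:
  u_2 · u_1 = 0 (should be 0)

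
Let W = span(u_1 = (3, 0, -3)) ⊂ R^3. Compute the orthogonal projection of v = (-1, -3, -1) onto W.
proj_W(v) = (0, 0, 0)

Set up U = [u_1 | ... | u_1] ∈ R^(3×1). The projector onto W = col(U) is P = U (U^T U)^(-1) U^T.
Compute U^T U =
  [18],
and U^T v = (0).
Solve U^T U · c = U^T v for the coefficients: c = (0). The projection is proj_W(v) = U c.
Check: (v - proj_W(v)) · u_1 = 0  (should be 0).
Result: proj_W(v) = (0, 0, 0).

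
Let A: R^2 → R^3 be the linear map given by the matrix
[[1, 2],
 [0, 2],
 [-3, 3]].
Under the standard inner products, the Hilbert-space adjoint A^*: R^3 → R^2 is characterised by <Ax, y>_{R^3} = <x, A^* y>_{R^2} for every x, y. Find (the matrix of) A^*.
A^* = A^T =
[[1, 0, -3],
 [2, 2, 3]]

For real matrices with standard dot products, the defining identity <Ax, y> = <x, A^* y> gives (Ax)^T y = x^T (A^*) y, i.e. x^T A^T y = x^T (A^*) y. Since this holds for all x, y, we must have A^* = A^T. Therefore
A^* =
[[1, 0, -3],
 [2, 2, 3]].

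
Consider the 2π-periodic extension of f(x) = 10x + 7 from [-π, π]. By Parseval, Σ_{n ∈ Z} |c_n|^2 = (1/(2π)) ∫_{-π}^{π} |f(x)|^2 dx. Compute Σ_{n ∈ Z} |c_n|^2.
Σ |c_n|^2 = 100π^2/3 + 49

Expand and integrate term by term over [-π, π]:
  ∫ (10x)^2 dx = 100·(2π^3/3); ∫ 2·10·(7)·x dx = 0 (odd integrand); ∫ 7^2 dx = 49·2π.
So (1/(2π)) ∫_{-π}^{π} (10x + 7)^2 dx = 100π^2/3 + 49 = 100π^2/3 + 49.
Parseval ⇒ Σ |c_n|^2 = 100π^2/3 + 49.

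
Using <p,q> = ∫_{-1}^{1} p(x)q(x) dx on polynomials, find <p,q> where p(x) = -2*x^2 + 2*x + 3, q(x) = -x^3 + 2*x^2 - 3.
<p,q> = -62/5

Expand the product: p(x)·q(x) = 2*x^5 - 6*x^4 + x^3 + 12*x^2 - 6*x - 9.
∫_{-1}^{1} of each monomial x^k gives [2/(k+1) if k even, 0 if k odd]. Integrating term-by-term (or equivalently evaluating the antiderivative F(x) = x^6/3 - 6*x^5/5 + x^4/4 + 4*x^3 - 3*x^2 - 9*x at the endpoints):
  F(1) − F(−1) = -517/60 − (227/60) = -62/5.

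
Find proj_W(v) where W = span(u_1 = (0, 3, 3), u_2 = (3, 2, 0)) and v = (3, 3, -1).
proj_W(v) = (39/11, 24/11, -2/11)

Set up U = [u_1 | ... | u_2] ∈ R^(3×2). The projector onto W = col(U) is P = U (U^T U)^(-1) U^T.
Compute U^T U =
  [18, 6]
  [6, 13],
and U^T v = (6, 15).
Solve U^T U · c = U^T v for the coefficients: c = (-2/33, 13/11). The projection is proj_W(v) = U c.
Check: (v - proj_W(v)) · u_1 = 0  (should be 0).
Check: (v - proj_W(v)) · u_2 = 0  (should be 0).
Result: proj_W(v) = (39/11, 24/11, -2/11).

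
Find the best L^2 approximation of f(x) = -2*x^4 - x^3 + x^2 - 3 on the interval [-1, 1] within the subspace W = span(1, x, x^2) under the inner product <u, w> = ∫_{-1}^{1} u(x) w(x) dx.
g(x) = -5*x^2/7 - 3*x/5 - 99/35

The best approximation g ∈ W is the orthogonal projection of f onto W. Writing g = a_0 + a_1 x + a_2 x^2, the coefficients solve the normal equations G · a = b where
  G_{ij} = <φ_i, φ_j> and b_i = <f, φ_i>, with φ_0 = 1, φ_1 = x, φ_2 = x^2.
G =
  [2, 0, 2/3]
  [0, 2/3, 0]
  [2/3, 0, 2/5],
b = (-92/15, -2/5, -76/35).
Solving gives a_0 = -99/35, a_1 = -3/5, a_2 = -5/7, so
  g(x) = -5*x^2/7 - 3*x/5 - 99/35.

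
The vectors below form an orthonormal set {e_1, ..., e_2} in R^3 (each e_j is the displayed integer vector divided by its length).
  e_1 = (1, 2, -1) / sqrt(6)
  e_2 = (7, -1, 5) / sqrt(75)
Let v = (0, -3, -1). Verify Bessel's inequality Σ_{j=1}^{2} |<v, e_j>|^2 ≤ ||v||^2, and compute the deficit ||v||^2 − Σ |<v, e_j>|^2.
Σ |<v, e_j>|^2 = 211/50; ||v||^2 = 10; deficit = 289/50

Write each e_j = u_j / sqrt(<u_j, u_j>) where u_j is the displayed integer vector. Then <v, e_j> = <v, u_j> / sqrt(<u_j, u_j>), so |<v, e_j>|^2 = <v, u_j>^2 / <u_j, u_j>.
Coefficients: <v, e_1> = -5/sqrt(6), <v, e_2> = -2/sqrt(75).
Square and sum: Σ |<v, e_j>|^2 = 211/50.
Compute ||v||^2 = v·v = 10.
Deficit = 10 − 211/50 = 289/50 ≥ 0, confirming Bessel's inequality. (The deficit equals ||v − Σ <v,e_j> e_j||^2, the squared distance from v to span{e_j}.)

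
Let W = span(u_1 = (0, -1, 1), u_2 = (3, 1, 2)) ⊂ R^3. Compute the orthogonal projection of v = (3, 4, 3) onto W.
proj_W(v) = (13/3, 8/3, 5/3)

Set up U = [u_1 | ... | u_2] ∈ R^(3×2). The projector onto W = col(U) is P = U (U^T U)^(-1) U^T.
Compute U^T U =
  [2, 1]
  [1, 14],
and U^T v = (-1, 19).
Solve U^T U · c = U^T v for the coefficients: c = (-11/9, 13/9). The projection is proj_W(v) = U c.
Check: (v - proj_W(v)) · u_1 = 0  (should be 0).
Check: (v - proj_W(v)) · u_2 = 0  (should be 0).
Result: proj_W(v) = (13/3, 8/3, 5/3).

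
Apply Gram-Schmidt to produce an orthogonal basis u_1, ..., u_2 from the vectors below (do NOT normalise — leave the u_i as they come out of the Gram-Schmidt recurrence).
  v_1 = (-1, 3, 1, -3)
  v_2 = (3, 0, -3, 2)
Orthogonal basis:
  u_1 = (-1, 3, 1, -3)
  u_2 = (12/5, 9/5, -12/5, 1/5)

Apply the Gram-Schmidt recurrence
  u_1 = v_1
  u_i = v_i − Σ_{j<i} ((v_i · u_j) / (u_j · u_j)) · u_j.

Step by step this gives:
  u_1 = (-1, 3, 1, -3)
  u_2 = (12/5, 9/5, -12/5, 1/5)

Orthogonality check:
  u_2 · u_1 = 0 (should be 0)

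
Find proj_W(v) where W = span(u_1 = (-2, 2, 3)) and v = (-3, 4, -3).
proj_W(v) = (-10/17, 10/17, 15/17)

Set up U = [u_1 | ... | u_1] ∈ R^(3×1). The projector onto W = col(U) is P = U (U^T U)^(-1) U^T.
Compute U^T U =
  [17],
and U^T v = (5).
Solve U^T U · c = U^T v for the coefficients: c = (5/17). The projection is proj_W(v) = U c.
Check: (v - proj_W(v)) · u_1 = 0  (should be 0).
Result: proj_W(v) = (-10/17, 10/17, 15/17).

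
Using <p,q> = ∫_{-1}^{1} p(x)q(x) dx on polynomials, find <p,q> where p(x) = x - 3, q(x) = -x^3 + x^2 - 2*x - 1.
<p,q> = 34/15

Expand the product: p(x)·q(x) = -x^4 + 4*x^3 - 5*x^2 + 5*x + 3.
∫_{-1}^{1} of each monomial x^k gives [2/(k+1) if k even, 0 if k odd]. Integrating term-by-term (or equivalently evaluating the antiderivative F(x) = -x^5/5 + x^4 - 5*x^3/3 + 5*x^2/2 + 3*x at the endpoints):
  F(1) − F(−1) = 139/30 − (71/30) = 34/15.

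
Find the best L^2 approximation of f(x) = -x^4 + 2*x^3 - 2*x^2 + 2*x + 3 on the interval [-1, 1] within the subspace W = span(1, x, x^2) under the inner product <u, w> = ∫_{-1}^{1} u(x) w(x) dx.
g(x) = -20*x^2/7 + 16*x/5 + 108/35

The best approximation g ∈ W is the orthogonal projection of f onto W. Writing g = a_0 + a_1 x + a_2 x^2, the coefficients solve the normal equations G · a = b where
  G_{ij} = <φ_i, φ_j> and b_i = <f, φ_i>, with φ_0 = 1, φ_1 = x, φ_2 = x^2.
G =
  [2, 0, 2/3]
  [0, 2/3, 0]
  [2/3, 0, 2/5],
b = (64/15, 32/15, 32/35).
Solving gives a_0 = 108/35, a_1 = 16/5, a_2 = -20/7, so
  g(x) = -20*x^2/7 + 16*x/5 + 108/35.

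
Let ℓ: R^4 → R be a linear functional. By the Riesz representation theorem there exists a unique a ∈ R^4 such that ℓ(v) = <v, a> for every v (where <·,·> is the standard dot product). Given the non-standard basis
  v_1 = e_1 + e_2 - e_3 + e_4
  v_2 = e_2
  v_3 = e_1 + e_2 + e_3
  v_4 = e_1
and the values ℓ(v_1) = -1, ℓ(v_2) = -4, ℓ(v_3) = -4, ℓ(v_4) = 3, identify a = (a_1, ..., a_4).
a = (3, -4, -3, -3)

Write a = (a_1, ..., a_4) in the standard basis. For each basis vector v_i, ℓ(v_i) = <v_i, a> is a linear equation in the a_j's. Collect the n equations into a matrix system V a = ℓ, where row i of V is v_i (expressed in the standard basis). Since V is invertible (lower-triangular with 1s on the diagonal, up to permutation), solve by back-substitution:
  V =
[[1, 1, -1, 1],
 [0, 1, 0, 0],
 [1, 1, 1, 0],
 [1, 0, 0, 0]]
  V a = (-1, -4, -4, 3)
Solving gives a = (3, -4, -3, -3).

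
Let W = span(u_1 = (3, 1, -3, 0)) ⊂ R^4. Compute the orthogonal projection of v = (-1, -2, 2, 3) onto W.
proj_W(v) = (-33/19, -11/19, 33/19, 0)

Set up U = [u_1 | ... | u_1] ∈ R^(4×1). The projector onto W = col(U) is P = U (U^T U)^(-1) U^T.
Compute U^T U =
  [19],
and U^T v = (-11).
Solve U^T U · c = U^T v for the coefficients: c = (-11/19). The projection is proj_W(v) = U c.
Check: (v - proj_W(v)) · u_1 = 0  (should be 0).
Result: proj_W(v) = (-33/19, -11/19, 33/19, 0).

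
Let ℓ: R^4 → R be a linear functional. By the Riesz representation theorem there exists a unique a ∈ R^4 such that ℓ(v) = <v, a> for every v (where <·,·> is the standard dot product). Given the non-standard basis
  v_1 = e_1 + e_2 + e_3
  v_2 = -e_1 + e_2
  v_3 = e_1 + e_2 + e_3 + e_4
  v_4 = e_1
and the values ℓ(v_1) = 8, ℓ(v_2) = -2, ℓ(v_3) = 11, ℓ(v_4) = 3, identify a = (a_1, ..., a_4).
a = (3, 1, 4, 3)

Write a = (a_1, ..., a_4) in the standard basis. For each basis vector v_i, ℓ(v_i) = <v_i, a> is a linear equation in the a_j's. Collect the n equations into a matrix system V a = ℓ, where row i of V is v_i (expressed in the standard basis). Since V is invertible (lower-triangular with 1s on the diagonal, up to permutation), solve by back-substitution:
  V =
[[1, 1, 1, 0],
 [-1, 1, 0, 0],
 [1, 1, 1, 1],
 [1, 0, 0, 0]]
  V a = (8, -2, 11, 3)
Solving gives a = (3, 1, 4, 3).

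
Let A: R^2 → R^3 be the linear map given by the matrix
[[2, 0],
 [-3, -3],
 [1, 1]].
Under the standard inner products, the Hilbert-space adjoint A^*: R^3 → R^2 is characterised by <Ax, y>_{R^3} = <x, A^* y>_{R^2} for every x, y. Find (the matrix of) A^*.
A^* = A^T =
[[2, -3, 1],
 [0, -3, 1]]

For real matrices with standard dot products, the defining identity <Ax, y> = <x, A^* y> gives (Ax)^T y = x^T (A^*) y, i.e. x^T A^T y = x^T (A^*) y. Since this holds for all x, y, we must have A^* = A^T. Therefore
A^* =
[[2, -3, 1],
 [0, -3, 1]].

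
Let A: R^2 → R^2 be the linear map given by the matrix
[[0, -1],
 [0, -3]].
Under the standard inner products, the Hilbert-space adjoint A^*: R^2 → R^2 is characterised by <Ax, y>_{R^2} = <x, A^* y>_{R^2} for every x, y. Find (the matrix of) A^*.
A^* = A^T =
[[0, 0],
 [-1, -3]]

For real matrices with standard dot products, the defining identity <Ax, y> = <x, A^* y> gives (Ax)^T y = x^T (A^*) y, i.e. x^T A^T y = x^T (A^*) y. Since this holds for all x, y, we must have A^* = A^T. Therefore
A^* =
[[0, 0],
 [-1, -3]].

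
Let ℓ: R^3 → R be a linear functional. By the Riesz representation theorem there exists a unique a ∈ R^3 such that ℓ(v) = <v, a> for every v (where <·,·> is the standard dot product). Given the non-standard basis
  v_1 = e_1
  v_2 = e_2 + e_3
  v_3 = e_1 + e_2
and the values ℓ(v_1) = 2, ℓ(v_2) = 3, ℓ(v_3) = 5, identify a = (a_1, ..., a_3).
a = (2, 3, 0)

Write a = (a_1, ..., a_3) in the standard basis. For each basis vector v_i, ℓ(v_i) = <v_i, a> is a linear equation in the a_j's. Collect the n equations into a matrix system V a = ℓ, where row i of V is v_i (expressed in the standard basis). Since V is invertible (lower-triangular with 1s on the diagonal, up to permutation), solve by back-substitution:
  V =
[[1, 0, 0],
 [0, 1, 1],
 [1, 1, 0]]
  V a = (2, 3, 5)
Solving gives a = (2, 3, 0).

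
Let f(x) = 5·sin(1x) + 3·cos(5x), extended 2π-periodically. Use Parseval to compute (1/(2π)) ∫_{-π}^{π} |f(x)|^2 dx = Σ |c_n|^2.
Σ |c_n|^2 = 17

Expand |f|^2 and use orthogonality of {sin(nx), cos(mx)} on [-π, π]:
  ∫_{-π}^{π} sin(nx)^2 dx = π, ∫ cos(mx)^2 dx = π, and cross terms integrate to 0.
So ∫_{-π}^{π} f(x)^2 dx = 5^2 · π + 3^2 · π = (25 + 9)π.
Divide by 2π: (25 + 9)/2 = 17.
By Parseval, this equals Σ |c_n|^2.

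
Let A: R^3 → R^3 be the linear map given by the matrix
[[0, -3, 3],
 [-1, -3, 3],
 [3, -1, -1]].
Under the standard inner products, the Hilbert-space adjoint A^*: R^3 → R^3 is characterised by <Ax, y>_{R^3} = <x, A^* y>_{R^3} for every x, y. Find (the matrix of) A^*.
A^* = A^T =
[[0, -1, 3],
 [-3, -3, -1],
 [3, 3, -1]]

For real matrices with standard dot products, the defining identity <Ax, y> = <x, A^* y> gives (Ax)^T y = x^T (A^*) y, i.e. x^T A^T y = x^T (A^*) y. Since this holds for all x, y, we must have A^* = A^T. Therefore
A^* =
[[0, -1, 3],
 [-3, -3, -1],
 [3, 3, -1]].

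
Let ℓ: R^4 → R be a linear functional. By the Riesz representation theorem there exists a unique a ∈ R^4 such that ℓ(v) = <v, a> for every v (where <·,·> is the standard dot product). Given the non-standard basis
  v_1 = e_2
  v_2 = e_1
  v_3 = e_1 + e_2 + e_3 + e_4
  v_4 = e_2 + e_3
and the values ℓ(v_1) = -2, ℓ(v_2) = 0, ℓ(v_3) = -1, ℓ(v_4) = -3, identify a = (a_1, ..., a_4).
a = (0, -2, -1, 2)

Write a = (a_1, ..., a_4) in the standard basis. For each basis vector v_i, ℓ(v_i) = <v_i, a> is a linear equation in the a_j's. Collect the n equations into a matrix system V a = ℓ, where row i of V is v_i (expressed in the standard basis). Since V is invertible (lower-triangular with 1s on the diagonal, up to permutation), solve by back-substitution:
  V =
[[0, 1, 0, 0],
 [1, 0, 0, 0],
 [1, 1, 1, 1],
 [0, 1, 1, 0]]
  V a = (-2, 0, -1, -3)
Solving gives a = (0, -2, -1, 2).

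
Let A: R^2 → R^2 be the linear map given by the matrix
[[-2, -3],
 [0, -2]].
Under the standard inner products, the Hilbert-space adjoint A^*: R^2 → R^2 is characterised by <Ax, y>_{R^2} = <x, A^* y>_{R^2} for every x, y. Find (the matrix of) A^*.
A^* = A^T =
[[-2, 0],
 [-3, -2]]

For real matrices with standard dot products, the defining identity <Ax, y> = <x, A^* y> gives (Ax)^T y = x^T (A^*) y, i.e. x^T A^T y = x^T (A^*) y. Since this holds for all x, y, we must have A^* = A^T. Therefore
A^* =
[[-2, 0],
 [-3, -2]].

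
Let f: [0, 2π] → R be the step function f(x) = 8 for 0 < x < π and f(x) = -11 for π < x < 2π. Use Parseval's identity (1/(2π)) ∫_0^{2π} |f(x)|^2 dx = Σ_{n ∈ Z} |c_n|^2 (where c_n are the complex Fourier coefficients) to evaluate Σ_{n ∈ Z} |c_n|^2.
Σ |c_n|^2 = 185/2

Parseval equates the L^2 energy of f (normalised by 1/(2π)) with the ℓ^2 sum of its Fourier coefficients: (1/(2π)) ∫_0^{2π} |f|^2 = Σ |c_n|^2.
Compute the left side: (1/(2π)) [∫_0^π 8^2 dx + ∫_π^{2π} (-11)^2 dx] = (1/(2π)) · (64π + 121π) = (64 + 121)/2 = 185/2.
So Σ_{n ∈ Z} |c_n|^2 = 185/2.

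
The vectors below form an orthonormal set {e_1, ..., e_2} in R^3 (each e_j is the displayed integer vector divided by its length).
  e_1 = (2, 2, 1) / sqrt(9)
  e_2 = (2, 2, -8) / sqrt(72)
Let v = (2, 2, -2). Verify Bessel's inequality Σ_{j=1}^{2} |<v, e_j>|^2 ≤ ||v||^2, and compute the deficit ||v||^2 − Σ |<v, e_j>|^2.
Σ |<v, e_j>|^2 = 12; ||v||^2 = 12; deficit = 0

Write each e_j = u_j / sqrt(<u_j, u_j>) where u_j is the displayed integer vector. Then <v, e_j> = <v, u_j> / sqrt(<u_j, u_j>), so |<v, e_j>|^2 = <v, u_j>^2 / <u_j, u_j>.
Coefficients: <v, e_1> = 6/sqrt(9), <v, e_2> = 24/sqrt(72).
Square and sum: Σ |<v, e_j>|^2 = 12.
Compute ||v||^2 = v·v = 12.
Deficit = 12 − 12 = 0 ≥ 0, confirming Bessel's inequality. (The deficit equals ||v − Σ <v,e_j> e_j||^2, the squared distance from v to span{e_j}.)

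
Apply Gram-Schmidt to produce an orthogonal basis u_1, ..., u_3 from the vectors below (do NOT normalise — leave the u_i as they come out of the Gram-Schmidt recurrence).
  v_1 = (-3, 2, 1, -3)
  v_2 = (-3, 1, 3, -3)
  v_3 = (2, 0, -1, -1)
Orthogonal basis:
  u_1 = (-3, 2, 1, -3)
  u_2 = (0, -1, 2, 0)
  u_3 = (34/23, -6/115, -3/115, -35/23)

Apply the Gram-Schmidt recurrence
  u_1 = v_1
  u_i = v_i − Σ_{j<i} ((v_i · u_j) / (u_j · u_j)) · u_j.

Step by step this gives:
  u_1 = (-3, 2, 1, -3)
  u_2 = (0, -1, 2, 0)
  u_3 = (34/23, -6/115, -3/115, -35/23)

Orthogonality check:
  u_2 · u_1 = 0 (should be 0)
  u_3 · u_1 = 0 (should be 0)
  u_3 · u_2 = 0 (should be 0)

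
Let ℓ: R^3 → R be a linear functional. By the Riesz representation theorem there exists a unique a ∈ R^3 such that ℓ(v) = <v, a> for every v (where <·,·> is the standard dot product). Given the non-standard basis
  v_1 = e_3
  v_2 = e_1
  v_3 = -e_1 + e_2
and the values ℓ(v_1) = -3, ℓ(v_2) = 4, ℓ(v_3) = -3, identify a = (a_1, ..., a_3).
a = (4, 1, -3)

Write a = (a_1, ..., a_3) in the standard basis. For each basis vector v_i, ℓ(v_i) = <v_i, a> is a linear equation in the a_j's. Collect the n equations into a matrix system V a = ℓ, where row i of V is v_i (expressed in the standard basis). Since V is invertible (lower-triangular with 1s on the diagonal, up to permutation), solve by back-substitution:
  V =
[[0, 0, 1],
 [1, 0, 0],
 [-1, 1, 0]]
  V a = (-3, 4, -3)
Solving gives a = (4, 1, -3).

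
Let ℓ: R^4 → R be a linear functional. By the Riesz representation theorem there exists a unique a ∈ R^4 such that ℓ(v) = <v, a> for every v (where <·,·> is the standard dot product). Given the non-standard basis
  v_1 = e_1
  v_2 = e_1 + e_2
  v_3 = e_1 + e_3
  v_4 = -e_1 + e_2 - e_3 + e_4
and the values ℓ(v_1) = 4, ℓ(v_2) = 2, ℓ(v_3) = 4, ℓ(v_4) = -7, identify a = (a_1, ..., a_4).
a = (4, -2, 0, -1)

Write a = (a_1, ..., a_4) in the standard basis. For each basis vector v_i, ℓ(v_i) = <v_i, a> is a linear equation in the a_j's. Collect the n equations into a matrix system V a = ℓ, where row i of V is v_i (expressed in the standard basis). Since V is invertible (lower-triangular with 1s on the diagonal, up to permutation), solve by back-substitution:
  V =
[[1, 0, 0, 0],
 [1, 1, 0, 0],
 [1, 0, 1, 0],
 [-1, 1, -1, 1]]
  V a = (4, 2, 4, -7)
Solving gives a = (4, -2, 0, -1).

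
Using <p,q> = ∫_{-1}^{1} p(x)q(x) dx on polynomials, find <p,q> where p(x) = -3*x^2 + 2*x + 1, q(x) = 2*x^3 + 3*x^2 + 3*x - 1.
<p,q> = 4

Expand the product: p(x)·q(x) = -6*x^5 - 5*x^4 - x^3 + 12*x^2 + x - 1.
∫_{-1}^{1} of each monomial x^k gives [2/(k+1) if k even, 0 if k odd]. Integrating term-by-term (or equivalently evaluating the antiderivative F(x) = -x^6 - x^5 - x^4/4 + 4*x^3 + x^2/2 - x at the endpoints):
  F(1) − F(−1) = 5/4 − (-11/4) = 4.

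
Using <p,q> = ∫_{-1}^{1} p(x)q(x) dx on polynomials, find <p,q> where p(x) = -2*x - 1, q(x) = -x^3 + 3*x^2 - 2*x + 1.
<p,q> = -8/15

Expand the product: p(x)·q(x) = 2*x^4 - 5*x^3 + x^2 - 1.
∫_{-1}^{1} of each monomial x^k gives [2/(k+1) if k even, 0 if k odd]. Integrating term-by-term (or equivalently evaluating the antiderivative F(x) = 2*x^5/5 - 5*x^4/4 + x^3/3 - x at the endpoints):
  F(1) − F(−1) = -91/60 − (-59/60) = -8/15.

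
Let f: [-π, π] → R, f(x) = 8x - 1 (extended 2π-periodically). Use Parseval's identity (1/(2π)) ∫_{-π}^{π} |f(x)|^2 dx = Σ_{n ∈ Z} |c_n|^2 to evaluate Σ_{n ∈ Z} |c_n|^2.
Σ |c_n|^2 = 64π^2/3 + 1

Expand and integrate term by term over [-π, π]:
  ∫ (8x)^2 dx = 64·(2π^3/3); ∫ 2·8·(-1)·x dx = 0 (odd integrand); ∫ (-1)^2 dx = 1·2π.
So (1/(2π)) ∫_{-π}^{π} (8x - 1)^2 dx = 64π^2/3 + 1 = 64π^2/3 + 1.
Parseval ⇒ Σ |c_n|^2 = 64π^2/3 + 1.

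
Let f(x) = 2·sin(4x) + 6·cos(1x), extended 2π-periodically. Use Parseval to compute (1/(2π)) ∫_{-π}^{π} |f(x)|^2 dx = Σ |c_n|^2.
Σ |c_n|^2 = 20

Expand |f|^2 and use orthogonality of {sin(nx), cos(mx)} on [-π, π]:
  ∫_{-π}^{π} sin(nx)^2 dx = π, ∫ cos(mx)^2 dx = π, and cross terms integrate to 0.
So ∫_{-π}^{π} f(x)^2 dx = 2^2 · π + 6^2 · π = (4 + 36)π.
Divide by 2π: (4 + 36)/2 = 20.
By Parseval, this equals Σ |c_n|^2.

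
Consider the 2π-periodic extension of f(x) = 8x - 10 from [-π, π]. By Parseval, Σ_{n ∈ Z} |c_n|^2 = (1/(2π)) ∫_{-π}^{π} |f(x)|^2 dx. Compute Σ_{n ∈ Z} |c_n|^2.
Σ |c_n|^2 = 64π^2/3 + 100

Expand and integrate term by term over [-π, π]:
  ∫ (8x)^2 dx = 64·(2π^3/3); ∫ 2·8·(-10)·x dx = 0 (odd integrand); ∫ (-10)^2 dx = 100·2π.
So (1/(2π)) ∫_{-π}^{π} (8x - 10)^2 dx = 64π^2/3 + 100 = 64π^2/3 + 100.
Parseval ⇒ Σ |c_n|^2 = 64π^2/3 + 100.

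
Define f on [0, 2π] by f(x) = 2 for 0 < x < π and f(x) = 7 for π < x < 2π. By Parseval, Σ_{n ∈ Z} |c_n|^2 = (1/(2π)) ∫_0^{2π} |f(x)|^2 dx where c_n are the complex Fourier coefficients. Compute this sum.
Σ |c_n|^2 = 53/2

Parseval equates the L^2 energy of f (normalised by 1/(2π)) with the ℓ^2 sum of its Fourier coefficients: (1/(2π)) ∫_0^{2π} |f|^2 = Σ |c_n|^2.
Compute the left side: (1/(2π)) [∫_0^π 2^2 dx + ∫_π^{2π} 7^2 dx] = (1/(2π)) · (4π + 49π) = (4 + 49)/2 = 53/2.
So Σ_{n ∈ Z} |c_n|^2 = 53/2.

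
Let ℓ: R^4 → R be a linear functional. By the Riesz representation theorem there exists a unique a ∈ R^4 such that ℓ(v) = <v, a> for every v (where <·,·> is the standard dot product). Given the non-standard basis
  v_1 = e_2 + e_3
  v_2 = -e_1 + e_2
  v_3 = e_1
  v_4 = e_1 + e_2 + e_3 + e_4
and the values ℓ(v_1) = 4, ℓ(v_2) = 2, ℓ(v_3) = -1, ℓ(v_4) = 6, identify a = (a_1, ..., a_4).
a = (-1, 1, 3, 3)

Write a = (a_1, ..., a_4) in the standard basis. For each basis vector v_i, ℓ(v_i) = <v_i, a> is a linear equation in the a_j's. Collect the n equations into a matrix system V a = ℓ, where row i of V is v_i (expressed in the standard basis). Since V is invertible (lower-triangular with 1s on the diagonal, up to permutation), solve by back-substitution:
  V =
[[0, 1, 1, 0],
 [-1, 1, 0, 0],
 [1, 0, 0, 0],
 [1, 1, 1, 1]]
  V a = (4, 2, -1, 6)
Solving gives a = (-1, 1, 3, 3).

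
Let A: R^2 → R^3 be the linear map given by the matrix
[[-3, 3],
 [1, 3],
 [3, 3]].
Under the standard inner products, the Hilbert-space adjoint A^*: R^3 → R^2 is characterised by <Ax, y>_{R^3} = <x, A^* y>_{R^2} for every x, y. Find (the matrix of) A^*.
A^* = A^T =
[[-3, 1, 3],
 [3, 3, 3]]

For real matrices with standard dot products, the defining identity <Ax, y> = <x, A^* y> gives (Ax)^T y = x^T (A^*) y, i.e. x^T A^T y = x^T (A^*) y. Since this holds for all x, y, we must have A^* = A^T. Therefore
A^* =
[[-3, 1, 3],
 [3, 3, 3]].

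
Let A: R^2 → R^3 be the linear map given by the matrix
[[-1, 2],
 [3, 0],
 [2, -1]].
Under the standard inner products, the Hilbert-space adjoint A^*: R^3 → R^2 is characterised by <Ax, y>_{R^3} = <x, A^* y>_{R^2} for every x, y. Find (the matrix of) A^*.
A^* = A^T =
[[-1, 3, 2],
 [2, 0, -1]]

For real matrices with standard dot products, the defining identity <Ax, y> = <x, A^* y> gives (Ax)^T y = x^T (A^*) y, i.e. x^T A^T y = x^T (A^*) y. Since this holds for all x, y, we must have A^* = A^T. Therefore
A^* =
[[-1, 3, 2],
 [2, 0, -1]].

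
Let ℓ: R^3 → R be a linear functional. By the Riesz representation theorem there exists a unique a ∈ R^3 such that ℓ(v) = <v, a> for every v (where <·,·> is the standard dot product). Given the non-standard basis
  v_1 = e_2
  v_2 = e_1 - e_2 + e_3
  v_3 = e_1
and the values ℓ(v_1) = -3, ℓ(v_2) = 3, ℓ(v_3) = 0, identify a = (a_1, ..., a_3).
a = (0, -3, 0)

Write a = (a_1, ..., a_3) in the standard basis. For each basis vector v_i, ℓ(v_i) = <v_i, a> is a linear equation in the a_j's. Collect the n equations into a matrix system V a = ℓ, where row i of V is v_i (expressed in the standard basis). Since V is invertible (lower-triangular with 1s on the diagonal, up to permutation), solve by back-substitution:
  V =
[[0, 1, 0],
 [1, -1, 1],
 [1, 0, 0]]
  V a = (-3, 3, 0)
Solving gives a = (0, -3, 0).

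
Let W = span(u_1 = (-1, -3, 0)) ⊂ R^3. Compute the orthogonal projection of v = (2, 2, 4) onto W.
proj_W(v) = (4/5, 12/5, 0)

Set up U = [u_1 | ... | u_1] ∈ R^(3×1). The projector onto W = col(U) is P = U (U^T U)^(-1) U^T.
Compute U^T U =
  [10],
and U^T v = (-8).
Solve U^T U · c = U^T v for the coefficients: c = (-4/5). The projection is proj_W(v) = U c.
Check: (v - proj_W(v)) · u_1 = 0  (should be 0).
Result: proj_W(v) = (4/5, 12/5, 0).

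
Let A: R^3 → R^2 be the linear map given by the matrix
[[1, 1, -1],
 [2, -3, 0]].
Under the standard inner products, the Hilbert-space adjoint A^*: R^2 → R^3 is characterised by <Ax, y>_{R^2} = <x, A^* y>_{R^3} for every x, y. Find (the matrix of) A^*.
A^* = A^T =
[[1, 2],
 [1, -3],
 [-1, 0]]

For real matrices with standard dot products, the defining identity <Ax, y> = <x, A^* y> gives (Ax)^T y = x^T (A^*) y, i.e. x^T A^T y = x^T (A^*) y. Since this holds for all x, y, we must have A^* = A^T. Therefore
A^* =
[[1, 2],
 [1, -3],
 [-1, 0]].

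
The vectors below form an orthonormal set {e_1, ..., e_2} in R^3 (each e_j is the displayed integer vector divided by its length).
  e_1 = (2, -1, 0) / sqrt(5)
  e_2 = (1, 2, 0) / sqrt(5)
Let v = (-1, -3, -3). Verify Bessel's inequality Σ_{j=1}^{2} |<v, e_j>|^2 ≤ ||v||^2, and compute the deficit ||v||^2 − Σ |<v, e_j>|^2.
Σ |<v, e_j>|^2 = 10; ||v||^2 = 19; deficit = 9

Write each e_j = u_j / sqrt(<u_j, u_j>) where u_j is the displayed integer vector. Then <v, e_j> = <v, u_j> / sqrt(<u_j, u_j>), so |<v, e_j>|^2 = <v, u_j>^2 / <u_j, u_j>.
Coefficients: <v, e_1> = 1/sqrt(5), <v, e_2> = -7/sqrt(5).
Square and sum: Σ |<v, e_j>|^2 = 10.
Compute ||v||^2 = v·v = 19.
Deficit = 19 − 10 = 9 ≥ 0, confirming Bessel's inequality. (The deficit equals ||v − Σ <v,e_j> e_j||^2, the squared distance from v to span{e_j}.)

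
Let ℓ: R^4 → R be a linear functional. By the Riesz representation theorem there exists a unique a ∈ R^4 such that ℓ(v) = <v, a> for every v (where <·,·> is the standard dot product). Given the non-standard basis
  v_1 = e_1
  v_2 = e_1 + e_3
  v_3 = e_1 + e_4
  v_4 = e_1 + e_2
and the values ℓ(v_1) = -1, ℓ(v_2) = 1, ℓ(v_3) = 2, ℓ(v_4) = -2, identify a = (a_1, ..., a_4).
a = (-1, -1, 2, 3)

Write a = (a_1, ..., a_4) in the standard basis. For each basis vector v_i, ℓ(v_i) = <v_i, a> is a linear equation in the a_j's. Collect the n equations into a matrix system V a = ℓ, where row i of V is v_i (expressed in the standard basis). Since V is invertible (lower-triangular with 1s on the diagonal, up to permutation), solve by back-substitution:
  V =
[[1, 0, 0, 0],
 [1, 0, 1, 0],
 [1, 0, 0, 1],
 [1, 1, 0, 0]]
  V a = (-1, 1, 2, -2)
Solving gives a = (-1, -1, 2, 3).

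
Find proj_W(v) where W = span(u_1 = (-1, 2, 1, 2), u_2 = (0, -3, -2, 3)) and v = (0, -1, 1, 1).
proj_W(v) = (-5/36, -11/36, -1/4, 31/36)

Set up U = [u_1 | ... | u_2] ∈ R^(4×2). The projector onto W = col(U) is P = U (U^T U)^(-1) U^T.
Compute U^T U =
  [10, -2]
  [-2, 22],
and U^T v = (1, 4).
Solve U^T U · c = U^T v for the coefficients: c = (5/36, 7/36). The projection is proj_W(v) = U c.
Check: (v - proj_W(v)) · u_1 = 0  (should be 0).
Check: (v - proj_W(v)) · u_2 = 0  (should be 0).
Result: proj_W(v) = (-5/36, -11/36, -1/4, 31/36).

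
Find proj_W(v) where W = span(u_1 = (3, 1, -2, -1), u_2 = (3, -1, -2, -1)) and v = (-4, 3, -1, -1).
proj_W(v) = (-27/14, 3, 9/7, 9/14)

Set up U = [u_1 | ... | u_2] ∈ R^(4×2). The projector onto W = col(U) is P = U (U^T U)^(-1) U^T.
Compute U^T U =
  [15, 13]
  [13, 15],
and U^T v = (-6, -12).
Solve U^T U · c = U^T v for the coefficients: c = (33/28, -51/28). The projection is proj_W(v) = U c.
Check: (v - proj_W(v)) · u_1 = 0  (should be 0).
Check: (v - proj_W(v)) · u_2 = 0  (should be 0).
Result: proj_W(v) = (-27/14, 3, 9/7, 9/14).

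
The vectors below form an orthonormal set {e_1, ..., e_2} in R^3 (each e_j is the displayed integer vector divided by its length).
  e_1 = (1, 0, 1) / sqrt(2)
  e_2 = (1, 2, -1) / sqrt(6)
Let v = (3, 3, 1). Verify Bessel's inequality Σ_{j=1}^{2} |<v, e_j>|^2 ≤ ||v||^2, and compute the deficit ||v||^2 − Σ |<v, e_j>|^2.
Σ |<v, e_j>|^2 = 56/3; ||v||^2 = 19; deficit = 1/3

Write each e_j = u_j / sqrt(<u_j, u_j>) where u_j is the displayed integer vector. Then <v, e_j> = <v, u_j> / sqrt(<u_j, u_j>), so |<v, e_j>|^2 = <v, u_j>^2 / <u_j, u_j>.
Coefficients: <v, e_1> = 4/sqrt(2), <v, e_2> = 8/sqrt(6).
Square and sum: Σ |<v, e_j>|^2 = 56/3.
Compute ||v||^2 = v·v = 19.
Deficit = 19 − 56/3 = 1/3 ≥ 0, confirming Bessel's inequality. (The deficit equals ||v − Σ <v,e_j> e_j||^2, the squared distance from v to span{e_j}.)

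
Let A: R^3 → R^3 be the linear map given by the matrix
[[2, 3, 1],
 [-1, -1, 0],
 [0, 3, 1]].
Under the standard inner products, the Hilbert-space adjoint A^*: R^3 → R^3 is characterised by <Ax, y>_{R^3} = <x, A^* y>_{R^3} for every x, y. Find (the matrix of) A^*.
A^* = A^T =
[[2, -1, 0],
 [3, -1, 3],
 [1, 0, 1]]

For real matrices with standard dot products, the defining identity <Ax, y> = <x, A^* y> gives (Ax)^T y = x^T (A^*) y, i.e. x^T A^T y = x^T (A^*) y. Since this holds for all x, y, we must have A^* = A^T. Therefore
A^* =
[[2, -1, 0],
 [3, -1, 3],
 [1, 0, 1]].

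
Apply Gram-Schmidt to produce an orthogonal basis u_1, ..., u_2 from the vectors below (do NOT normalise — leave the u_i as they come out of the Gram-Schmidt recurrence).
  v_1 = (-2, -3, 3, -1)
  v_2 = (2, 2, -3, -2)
Orthogonal basis:
  u_1 = (-2, -3, 3, -1)
  u_2 = (12/23, -5/23, -18/23, -63/23)

Apply the Gram-Schmidt recurrence
  u_1 = v_1
  u_i = v_i − Σ_{j<i} ((v_i · u_j) / (u_j · u_j)) · u_j.

Step by step this gives:
  u_1 = (-2, -3, 3, -1)
  u_2 = (12/23, -5/23, -18/23, -63/23)

Orthogonality check:
  u_2 · u_1 = 0 (should be 0)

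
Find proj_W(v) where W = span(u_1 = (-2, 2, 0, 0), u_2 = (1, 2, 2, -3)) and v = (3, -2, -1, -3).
proj_W(v) = (113/35, -62/35, 34/35, -51/35)

Set up U = [u_1 | ... | u_2] ∈ R^(4×2). The projector onto W = col(U) is P = U (U^T U)^(-1) U^T.
Compute U^T U =
  [8, 2]
  [2, 18],
and U^T v = (-10, 6).
Solve U^T U · c = U^T v for the coefficients: c = (-48/35, 17/35). The projection is proj_W(v) = U c.
Check: (v - proj_W(v)) · u_1 = 0  (should be 0).
Check: (v - proj_W(v)) · u_2 = 0  (should be 0).
Result: proj_W(v) = (113/35, -62/35, 34/35, -51/35).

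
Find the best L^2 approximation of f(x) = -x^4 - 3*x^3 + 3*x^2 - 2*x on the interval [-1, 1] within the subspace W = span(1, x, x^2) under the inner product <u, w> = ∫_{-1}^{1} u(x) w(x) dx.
g(x) = 15*x^2/7 - 19*x/5 + 3/35

The best approximation g ∈ W is the orthogonal projection of f onto W. Writing g = a_0 + a_1 x + a_2 x^2, the coefficients solve the normal equations G · a = b where
  G_{ij} = <φ_i, φ_j> and b_i = <f, φ_i>, with φ_0 = 1, φ_1 = x, φ_2 = x^2.
G =
  [2, 0, 2/3]
  [0, 2/3, 0]
  [2/3, 0, 2/5],
b = (8/5, -38/15, 32/35).
Solving gives a_0 = 3/35, a_1 = -19/5, a_2 = 15/7, so
  g(x) = 15*x^2/7 - 19*x/5 + 3/35.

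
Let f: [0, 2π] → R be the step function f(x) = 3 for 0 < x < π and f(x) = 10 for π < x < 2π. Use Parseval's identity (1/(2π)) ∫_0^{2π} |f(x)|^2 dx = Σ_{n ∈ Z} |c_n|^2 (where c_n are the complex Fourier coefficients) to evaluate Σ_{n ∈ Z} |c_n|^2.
Σ |c_n|^2 = 109/2

Parseval equates the L^2 energy of f (normalised by 1/(2π)) with the ℓ^2 sum of its Fourier coefficients: (1/(2π)) ∫_0^{2π} |f|^2 = Σ |c_n|^2.
Compute the left side: (1/(2π)) [∫_0^π 3^2 dx + ∫_π^{2π} 10^2 dx] = (1/(2π)) · (9π + 100π) = (9 + 100)/2 = 109/2.
So Σ_{n ∈ Z} |c_n|^2 = 109/2.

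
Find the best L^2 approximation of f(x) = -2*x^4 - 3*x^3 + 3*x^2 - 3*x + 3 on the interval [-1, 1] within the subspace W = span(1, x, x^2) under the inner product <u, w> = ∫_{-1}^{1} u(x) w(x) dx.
g(x) = 9*x^2/7 - 24*x/5 + 111/35

The best approximation g ∈ W is the orthogonal projection of f onto W. Writing g = a_0 + a_1 x + a_2 x^2, the coefficients solve the normal equations G · a = b where
  G_{ij} = <φ_i, φ_j> and b_i = <f, φ_i>, with φ_0 = 1, φ_1 = x, φ_2 = x^2.
G =
  [2, 0, 2/3]
  [0, 2/3, 0]
  [2/3, 0, 2/5],
b = (36/5, -16/5, 92/35).
Solving gives a_0 = 111/35, a_1 = -24/5, a_2 = 9/7, so
  g(x) = 9*x^2/7 - 24*x/5 + 111/35.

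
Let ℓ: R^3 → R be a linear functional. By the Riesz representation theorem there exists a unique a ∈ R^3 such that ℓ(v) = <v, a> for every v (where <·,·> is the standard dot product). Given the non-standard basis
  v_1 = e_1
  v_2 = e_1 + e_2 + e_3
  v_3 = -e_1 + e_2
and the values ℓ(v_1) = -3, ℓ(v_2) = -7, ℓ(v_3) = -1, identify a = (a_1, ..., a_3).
a = (-3, -4, 0)

Write a = (a_1, ..., a_3) in the standard basis. For each basis vector v_i, ℓ(v_i) = <v_i, a> is a linear equation in the a_j's. Collect the n equations into a matrix system V a = ℓ, where row i of V is v_i (expressed in the standard basis). Since V is invertible (lower-triangular with 1s on the diagonal, up to permutation), solve by back-substitution:
  V =
[[1, 0, 0],
 [1, 1, 1],
 [-1, 1, 0]]
  V a = (-3, -7, -1)
Solving gives a = (-3, -4, 0).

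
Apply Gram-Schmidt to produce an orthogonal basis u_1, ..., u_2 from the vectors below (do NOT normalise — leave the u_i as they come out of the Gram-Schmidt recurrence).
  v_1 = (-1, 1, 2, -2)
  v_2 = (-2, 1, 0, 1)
Orthogonal basis:
  u_1 = (-1, 1, 2, -2)
  u_2 = (-19/10, 9/10, -1/5, 6/5)

Apply the Gram-Schmidt recurrence
  u_1 = v_1
  u_i = v_i − Σ_{j<i} ((v_i · u_j) / (u_j · u_j)) · u_j.

Step by step this gives:
  u_1 = (-1, 1, 2, -2)
  u_2 = (-19/10, 9/10, -1/5, 6/5)

Orthogonality check:
  u_2 · u_1 = 0 (should be 0)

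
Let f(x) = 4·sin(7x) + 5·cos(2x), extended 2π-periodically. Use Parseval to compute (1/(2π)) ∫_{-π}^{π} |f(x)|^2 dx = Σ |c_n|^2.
Σ |c_n|^2 = 41/2

Expand |f|^2 and use orthogonality of {sin(nx), cos(mx)} on [-π, π]:
  ∫_{-π}^{π} sin(nx)^2 dx = π, ∫ cos(mx)^2 dx = π, and cross terms integrate to 0.
So ∫_{-π}^{π} f(x)^2 dx = 4^2 · π + 5^2 · π = (16 + 25)π.
Divide by 2π: (16 + 25)/2 = 41/2.
By Parseval, this equals Σ |c_n|^2.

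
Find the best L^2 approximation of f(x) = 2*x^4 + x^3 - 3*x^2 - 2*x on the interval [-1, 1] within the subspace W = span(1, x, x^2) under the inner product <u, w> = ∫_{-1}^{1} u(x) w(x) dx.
g(x) = -9*x^2/7 - 7*x/5 - 6/35

The best approximation g ∈ W is the orthogonal projection of f onto W. Writing g = a_0 + a_1 x + a_2 x^2, the coefficients solve the normal equations G · a = b where
  G_{ij} = <φ_i, φ_j> and b_i = <f, φ_i>, with φ_0 = 1, φ_1 = x, φ_2 = x^2.
G =
  [2, 0, 2/3]
  [0, 2/3, 0]
  [2/3, 0, 2/5],
b = (-6/5, -14/15, -22/35).
Solving gives a_0 = -6/35, a_1 = -7/5, a_2 = -9/7, so
  g(x) = -9*x^2/7 - 7*x/5 - 6/35.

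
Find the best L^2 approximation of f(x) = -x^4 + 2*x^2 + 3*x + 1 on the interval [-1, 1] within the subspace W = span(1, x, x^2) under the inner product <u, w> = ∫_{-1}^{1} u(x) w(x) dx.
g(x) = 8*x^2/7 + 3*x + 38/35

The best approximation g ∈ W is the orthogonal projection of f onto W. Writing g = a_0 + a_1 x + a_2 x^2, the coefficients solve the normal equations G · a = b where
  G_{ij} = <φ_i, φ_j> and b_i = <f, φ_i>, with φ_0 = 1, φ_1 = x, φ_2 = x^2.
G =
  [2, 0, 2/3]
  [0, 2/3, 0]
  [2/3, 0, 2/5],
b = (44/15, 2, 124/105).
Solving gives a_0 = 38/35, a_1 = 3, a_2 = 8/7, so
  g(x) = 8*x^2/7 + 3*x + 38/35.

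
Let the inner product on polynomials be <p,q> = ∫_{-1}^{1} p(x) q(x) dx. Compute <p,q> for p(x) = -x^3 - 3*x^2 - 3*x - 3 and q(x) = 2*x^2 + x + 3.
<p,q> = -164/5

Expand the product: p(x)·q(x) = -2*x^5 - 7*x^4 - 12*x^3 - 18*x^2 - 12*x - 9.
∫_{-1}^{1} of each monomial x^k gives [2/(k+1) if k even, 0 if k odd]. Integrating term-by-term (or equivalently evaluating the antiderivative F(x) = -x^6/3 - 7*x^5/5 - 3*x^4 - 6*x^3 - 6*x^2 - 9*x at the endpoints):
  F(1) − F(−1) = -386/15 − (106/15) = -164/5.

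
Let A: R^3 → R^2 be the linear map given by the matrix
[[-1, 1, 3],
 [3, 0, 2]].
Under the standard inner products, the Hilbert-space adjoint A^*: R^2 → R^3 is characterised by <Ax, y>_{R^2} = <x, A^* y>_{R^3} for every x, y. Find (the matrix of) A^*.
A^* = A^T =
[[-1, 3],
 [1, 0],
 [3, 2]]

For real matrices with standard dot products, the defining identity <Ax, y> = <x, A^* y> gives (Ax)^T y = x^T (A^*) y, i.e. x^T A^T y = x^T (A^*) y. Since this holds for all x, y, we must have A^* = A^T. Therefore
A^* =
[[-1, 3],
 [1, 0],
 [3, 2]].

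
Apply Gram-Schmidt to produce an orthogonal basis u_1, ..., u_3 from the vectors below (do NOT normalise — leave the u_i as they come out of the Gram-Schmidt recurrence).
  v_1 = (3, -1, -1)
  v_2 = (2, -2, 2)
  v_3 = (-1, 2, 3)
Orthogonal basis:
  u_1 = (3, -1, -1)
  u_2 = (4/11, -16/11, 28/11)
  u_3 = (1, 2, 1)

Apply the Gram-Schmidt recurrence
  u_1 = v_1
  u_i = v_i − Σ_{j<i} ((v_i · u_j) / (u_j · u_j)) · u_j.

Step by step this gives:
  u_1 = (3, -1, -1)
  u_2 = (4/11, -16/11, 28/11)
  u_3 = (1, 2, 1)

Orthogonality check:
  u_2 · u_1 = 0 (should be 0)
  u_3 · u_1 = 0 (should be 0)
  u_3 · u_2 = 0 (should be 0)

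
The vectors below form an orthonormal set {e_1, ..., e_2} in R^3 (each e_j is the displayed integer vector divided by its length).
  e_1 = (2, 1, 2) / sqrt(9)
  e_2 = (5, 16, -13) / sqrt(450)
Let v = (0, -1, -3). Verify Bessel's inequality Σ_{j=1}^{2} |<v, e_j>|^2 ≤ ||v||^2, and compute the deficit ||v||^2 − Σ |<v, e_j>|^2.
Σ |<v, e_j>|^2 = 331/50; ||v||^2 = 10; deficit = 169/50

Write each e_j = u_j / sqrt(<u_j, u_j>) where u_j is the displayed integer vector. Then <v, e_j> = <v, u_j> / sqrt(<u_j, u_j>), so |<v, e_j>|^2 = <v, u_j>^2 / <u_j, u_j>.
Coefficients: <v, e_1> = -7/sqrt(9), <v, e_2> = 23/sqrt(450).
Square and sum: Σ |<v, e_j>|^2 = 331/50.
Compute ||v||^2 = v·v = 10.
Deficit = 10 − 331/50 = 169/50 ≥ 0, confirming Bessel's inequality. (The deficit equals ||v − Σ <v,e_j> e_j||^2, the squared distance from v to span{e_j}.)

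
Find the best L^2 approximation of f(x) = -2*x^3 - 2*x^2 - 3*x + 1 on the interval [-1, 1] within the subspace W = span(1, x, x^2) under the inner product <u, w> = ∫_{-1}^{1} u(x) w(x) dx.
g(x) = -2*x^2 - 21*x/5 + 1

The best approximation g ∈ W is the orthogonal projection of f onto W. Writing g = a_0 + a_1 x + a_2 x^2, the coefficients solve the normal equations G · a = b where
  G_{ij} = <φ_i, φ_j> and b_i = <f, φ_i>, with φ_0 = 1, φ_1 = x, φ_2 = x^2.
G =
  [2, 0, 2/3]
  [0, 2/3, 0]
  [2/3, 0, 2/5],
b = (2/3, -14/5, -2/15).
Solving gives a_0 = 1, a_1 = -21/5, a_2 = -2, so
  g(x) = -2*x^2 - 21*x/5 + 1.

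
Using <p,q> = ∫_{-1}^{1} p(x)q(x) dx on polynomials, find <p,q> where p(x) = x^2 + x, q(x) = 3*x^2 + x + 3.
<p,q> = 58/15

Expand the product: p(x)·q(x) = 3*x^4 + 4*x^3 + 4*x^2 + 3*x.
∫_{-1}^{1} of each monomial x^k gives [2/(k+1) if k even, 0 if k odd]. Integrating term-by-term (or equivalently evaluating the antiderivative F(x) = 3*x^5/5 + x^4 + 4*x^3/3 + 3*x^2/2 at the endpoints):
  F(1) − F(−1) = 133/30 − (17/30) = 58/15.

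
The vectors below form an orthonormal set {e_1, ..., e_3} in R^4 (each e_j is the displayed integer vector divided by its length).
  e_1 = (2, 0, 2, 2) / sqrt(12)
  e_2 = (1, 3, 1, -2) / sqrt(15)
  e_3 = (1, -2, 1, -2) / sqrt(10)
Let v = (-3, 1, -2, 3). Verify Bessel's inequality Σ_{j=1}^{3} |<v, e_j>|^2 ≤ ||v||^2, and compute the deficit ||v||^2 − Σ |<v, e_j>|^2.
Σ |<v, e_j>|^2 = 45/2; ||v||^2 = 23; deficit = 1/2

Write each e_j = u_j / sqrt(<u_j, u_j>) where u_j is the displayed integer vector. Then <v, e_j> = <v, u_j> / sqrt(<u_j, u_j>), so |<v, e_j>|^2 = <v, u_j>^2 / <u_j, u_j>.
Coefficients: <v, e_1> = -4/sqrt(12), <v, e_2> = -8/sqrt(15), <v, e_3> = -13/sqrt(10).
Square and sum: Σ |<v, e_j>|^2 = 45/2.
Compute ||v||^2 = v·v = 23.
Deficit = 23 − 45/2 = 1/2 ≥ 0, confirming Bessel's inequality. (The deficit equals ||v − Σ <v,e_j> e_j||^2, the squared distance from v to span{e_j}.)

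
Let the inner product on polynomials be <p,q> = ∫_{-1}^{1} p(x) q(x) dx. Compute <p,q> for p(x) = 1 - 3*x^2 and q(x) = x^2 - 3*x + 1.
<p,q> = -8/15

Expand the product: p(x)·q(x) = -3*x^4 + 9*x^3 - 2*x^2 - 3*x + 1.
∫_{-1}^{1} of each monomial x^k gives [2/(k+1) if k even, 0 if k odd]. Integrating term-by-term (or equivalently evaluating the antiderivative F(x) = -3*x^5/5 + 9*x^4/4 - 2*x^3/3 - 3*x^2/2 + x at the endpoints):
  F(1) − F(−1) = 29/60 − (61/60) = -8/15.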